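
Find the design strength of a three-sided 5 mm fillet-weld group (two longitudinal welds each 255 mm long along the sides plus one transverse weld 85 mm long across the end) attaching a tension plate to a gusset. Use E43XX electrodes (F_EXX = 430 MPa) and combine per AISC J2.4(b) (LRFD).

φR_n ≈ 407 kN

t_e = 0.707 × 5 = 3.535 mm.
R_nwl = 0.6 × 430 × 3.535 × 510 × 10⁻³ = 465.1 kN (longitudinal, 2 welds).
R_nwt = 0.6 × 430 × 3.535 × 85 × 10⁻³ = 77.52 kN (transverse, base value).
(i) R_nwl + R_nwt = 542.7 kN; (ii) 0.85 R_nwl + 1.5 R_nwt = 511.6 kN.
R_n = max = 542.7 kN [governs: (i)]; φR_n = 407 kN.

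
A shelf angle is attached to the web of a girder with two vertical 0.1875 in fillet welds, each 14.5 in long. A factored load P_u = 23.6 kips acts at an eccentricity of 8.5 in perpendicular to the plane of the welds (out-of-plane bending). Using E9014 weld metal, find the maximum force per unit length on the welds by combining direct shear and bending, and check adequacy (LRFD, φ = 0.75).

f_max ≈ 2.98 kip/in; adequate

E90XX → F_EXX = 90 ksi.
L_w = 2 × 14.5 = 29 in; section modulus (unit throat) S = 2 × L²/6 = 70.08 in².
Direct shear f_v = P/L_w = 23.6/29 = 0.8138 kip/in.
Moment M = P × e = 23.6 × 8.5 = 200.6 kip·in; bending f_b = M/S = 2.862 kip/in.
f_max = √(f_v² + f_b²) = √(0.8138² + 2.862²) = 2.976 kip/in.
φr_n = 0.75 × 0.6 × 90 × (0.707 × 0.1875) = 5.369 kip/in → adequate.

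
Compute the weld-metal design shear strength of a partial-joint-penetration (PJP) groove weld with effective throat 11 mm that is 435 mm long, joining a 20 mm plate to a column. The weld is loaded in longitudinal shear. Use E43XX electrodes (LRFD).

φR_n ≈ 926 kN

E43XX → F_EXX = 430 MPa.
Effective throat (given) t_e = 11 mm.
A_we = 11 × 435 = 4785 mm².
F_nw = 0.6 F_EXX = 258 MPa.
φR_n = 0.75 × 258 × 4785 × 10⁻³ = 925.9 kN.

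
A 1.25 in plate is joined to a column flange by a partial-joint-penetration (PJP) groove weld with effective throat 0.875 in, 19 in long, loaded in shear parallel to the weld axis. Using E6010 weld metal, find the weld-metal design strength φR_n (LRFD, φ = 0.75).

φR_n ≈ 449 kips

E60XX → F_EXX = 60 ksi.
Effective throat (given) t_e = 0.875 in.
A_we = 0.875 × 19 = 16.62 in².
F_nw = 0.6 F_EXX = 36 ksi.
φR_n = 0.75 × 36 × 16.62 = 448.9 kips.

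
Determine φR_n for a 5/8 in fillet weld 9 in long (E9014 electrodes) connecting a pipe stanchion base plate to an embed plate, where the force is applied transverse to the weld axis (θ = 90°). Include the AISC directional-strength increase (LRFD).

E90XX → F_EXX = 90 ksi.
t_e = 0.707 × 0.625 = 0.4419 in; A_we = 0.4419 × 9 = 3.977 in².
Directional factor: 1.0 + 0.5 sin^1.5(90°) = 1.5.
F_nw = 0.6 × 90 × 1.5 = 81 ksi.
φR_n = 0.75 × 81 × 3.977 = 241.6 kip.

φR_n ≈ 242 kip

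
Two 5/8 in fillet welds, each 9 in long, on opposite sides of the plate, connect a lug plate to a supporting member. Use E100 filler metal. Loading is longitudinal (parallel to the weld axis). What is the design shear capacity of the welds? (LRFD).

φR_n ≈ 358 kips

E100XX → F_EXX = 100 ksi.
Effective throat t_e = 0.707 × 0.625 = 0.4419 in.
Total length L = 18 in; A_we = 0.4419 × 18 = 7.954 in².
F_nw = 0.6 F_EXX = 0.6 × 100 = 60 ksi.
φR_n = 0.75 × 60 × 7.954 = 357.9 kips.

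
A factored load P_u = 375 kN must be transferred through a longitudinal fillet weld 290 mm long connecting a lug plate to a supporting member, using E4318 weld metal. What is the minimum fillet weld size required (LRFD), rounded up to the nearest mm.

E43XX → F_EXX = 430 MPa.
Total weld length L = 290 mm.
Required throat t_e = P_u / (φ × 0.6 F_EXX × L) = 375 / (0.75 × 0.6 × 430 × 290 × 10⁻³) = 6.683 mm.
Required leg w = t_e / 0.707 = 9.452 mm → use 10 mm.

w = 10 mm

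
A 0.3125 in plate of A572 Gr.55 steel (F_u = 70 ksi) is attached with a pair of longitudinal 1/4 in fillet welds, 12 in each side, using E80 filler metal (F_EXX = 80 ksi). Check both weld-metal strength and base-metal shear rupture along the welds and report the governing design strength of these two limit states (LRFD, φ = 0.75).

t_e = 0.707 × 0.25 = 0.1767 in; L = 24 in.
Weld metal: φR_n = 0.75 × 0.6 × 80 × 0.1767 × 24 = 152.7 kips.
Base metal (shear rupture): φR_n = 0.75 × 0.6 × 70 × 0.3125 × 24 = 236.2 kips.
Governing: weld metal.

φR_n ≈ 153 kips (weld metal governs)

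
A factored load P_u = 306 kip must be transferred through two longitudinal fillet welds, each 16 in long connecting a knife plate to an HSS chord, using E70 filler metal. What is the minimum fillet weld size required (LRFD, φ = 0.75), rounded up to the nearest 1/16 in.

w = 7/16 in

E70XX → F_EXX = 70 ksi.
Total weld length L = 32 in.
Required throat t_e = P_u / (φ × 0.6 F_EXX × L) = 306 / (0.75 × 0.6 × 70 × 32) = 0.3036 in.
Required leg w = t_e / 0.707 = 0.4294 in → use 7/16 in.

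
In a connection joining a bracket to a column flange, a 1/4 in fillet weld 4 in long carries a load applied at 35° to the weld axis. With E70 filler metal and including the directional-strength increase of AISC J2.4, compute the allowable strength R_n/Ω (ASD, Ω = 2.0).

E70XX → F_EXX = 70 ksi.
t_e = 0.707 × 0.25 = 0.1767 in; A_we = 0.1767 × 4 = 0.707 in².
Directional factor: 1.0 + 0.5 sin^1.5(35°) = 1.217.
F_nw = 0.6 × 70 × 1.217 = 51.12 ksi.
R_n/Ω = (51.12 × 0.707) / 2.0 = 18.07 kips.

R_n/Ω ≈ 18.1 kips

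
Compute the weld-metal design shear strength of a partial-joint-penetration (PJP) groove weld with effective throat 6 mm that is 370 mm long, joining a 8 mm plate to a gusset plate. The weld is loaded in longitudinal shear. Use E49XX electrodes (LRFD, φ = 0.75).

E49XX → F_EXX = 490 MPa.
Effective throat (given) t_e = 6 mm.
A_we = 6 × 370 = 2220 mm².
F_nw = 0.6 F_EXX = 294 MPa.
φR_n = 0.75 × 294 × 2220 × 10⁻³ = 489.5 kN.

φR_n ≈ 490 kN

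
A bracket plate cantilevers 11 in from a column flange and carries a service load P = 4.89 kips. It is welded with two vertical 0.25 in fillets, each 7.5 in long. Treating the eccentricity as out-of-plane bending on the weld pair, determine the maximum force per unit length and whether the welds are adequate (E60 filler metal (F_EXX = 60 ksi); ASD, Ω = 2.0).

L_w = 2 × 7.5 = 15 in; section modulus (unit throat) S = 2 × L²/6 = 18.75 in².
Direct shear f_v = P/L_w = 4.89/15 = 0.326 kip/in.
Moment M = P × e = 4.89 × 11 = 53.79 kip·in; bending f_b = M/S = 2.869 kip/in.
f_max = √(f_v² + f_b²) = √(0.326² + 2.869²) = 2.887 kip/in.
r_n/Ω = (1/2.0) × 0.6 × 60 × (0.707 × 0.25) = 3.181 kip/in → adequate.

f_max ≈ 2.89 kip/in; adequate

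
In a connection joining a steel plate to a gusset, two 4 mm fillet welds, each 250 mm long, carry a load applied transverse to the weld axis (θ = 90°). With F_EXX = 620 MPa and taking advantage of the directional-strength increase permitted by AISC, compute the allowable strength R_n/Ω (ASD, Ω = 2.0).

R_n/Ω ≈ 395 kN

t_e = 0.707 × 4 = 2.828 mm; A_we = 2.828 × 500 = 1414 mm².
Directional factor: 1.0 + 0.5 sin^1.5(90°) = 1.5.
F_nw = 0.6 × 620 × 1.5 = 558 MPa.
R_n/Ω = (558 × 1414) / 2.0 × 10⁻³ = 394.5 kN.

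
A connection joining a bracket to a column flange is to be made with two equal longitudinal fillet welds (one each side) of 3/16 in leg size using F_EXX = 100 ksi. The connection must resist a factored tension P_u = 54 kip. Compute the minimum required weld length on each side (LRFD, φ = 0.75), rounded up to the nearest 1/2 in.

Throat t_e = 0.707 × 0.1875 = 0.1326 in.
φr_n = 0.75 × 0.6 × 100 × 0.1326 = 5.965 kip/in.
L_req = P_u / φr_n = 54 / 5.965 = 9.052 in total.
Per side: 9.052 / 2 = 4.526 in.
Round up → use L = 5 in on each side.

L = 5 in on each side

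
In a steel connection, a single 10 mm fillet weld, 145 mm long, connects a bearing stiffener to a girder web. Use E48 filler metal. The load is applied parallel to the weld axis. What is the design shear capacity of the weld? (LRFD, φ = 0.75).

E48XX → F_EXX = 480 MPa.
Effective throat t_e = 0.707 × 10 = 7.07 mm.
Total length L = 145 mm; A_we = 7.07 × 145 = 1025 mm².
F_nw = 0.6 F_EXX = 0.6 × 480 = 288 MPa.
φR_n = 0.75 × 288 × 1025 × 10⁻³ = 221.4 kN.

φR_n ≈ 221 kN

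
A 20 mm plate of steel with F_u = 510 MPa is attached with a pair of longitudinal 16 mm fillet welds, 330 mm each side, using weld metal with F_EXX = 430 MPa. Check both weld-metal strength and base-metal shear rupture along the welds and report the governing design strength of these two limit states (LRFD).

φR_n ≈ 1440 kN (weld metal governs)

t_e = 0.707 × 16 = 11.31 mm; L = 660 mm.
Weld metal: φR_n = 0.75 × 0.6 × 430 × 11.31 × 660 × 10⁻³ = 1445 kN.
Base metal (shear rupture): φR_n = 0.75 × 0.6 × 510 × 20 × 660 × 10⁻³ = 3029 kN.
Governing: weld metal.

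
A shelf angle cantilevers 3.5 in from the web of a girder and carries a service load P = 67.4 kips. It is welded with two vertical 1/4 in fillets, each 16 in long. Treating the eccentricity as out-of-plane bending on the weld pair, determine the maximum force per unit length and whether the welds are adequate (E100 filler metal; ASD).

f_max ≈ 3.48 kip/in; adequate

E100XX → F_EXX = 100 ksi.
L_w = 2 × 16 = 32 in; section modulus (unit throat) S = 2 × L²/6 = 85.33 in².
Direct shear f_v = P/L_w = 67.4/32 = 2.106 kip/in.
Moment M = P × e = 67.4 × 3.5 = 235.9 kip·in; bending f_b = M/S = 2.764 kip/in.
f_max = √(f_v² + f_b²) = √(2.106² + 2.764²) = 3.475 kip/in.
r_n/Ω = (1/2.0) × 0.6 × 100 × (0.707 × 0.25) = 5.302 kip/in → adequate.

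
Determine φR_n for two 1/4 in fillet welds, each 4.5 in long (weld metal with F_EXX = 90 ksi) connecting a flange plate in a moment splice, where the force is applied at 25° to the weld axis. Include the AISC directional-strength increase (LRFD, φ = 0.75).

φR_n ≈ 73.3 kip

t_e = 0.707 × 0.25 = 0.1767 in; A_we = 0.1767 × 9 = 1.591 in².
Directional factor: 1.0 + 0.5 sin^1.5(25°) = 1.137.
F_nw = 0.6 × 90 × 1.137 = 61.42 ksi.
φR_n = 0.75 × 61.42 × 1.591 = 73.28 kip.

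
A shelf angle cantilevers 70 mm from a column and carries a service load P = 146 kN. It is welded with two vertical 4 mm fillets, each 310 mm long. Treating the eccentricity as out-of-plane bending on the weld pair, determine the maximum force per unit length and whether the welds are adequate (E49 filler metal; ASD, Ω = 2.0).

E49XX → F_EXX = 490 MPa.
L_w = 2 × 310 = 620 mm; section modulus (unit throat) S = 2 × L²/6 = 32030 mm².
Direct shear f_v = P/L_w = 146×10³/620 = 235.5 N/mm.
Moment M = P × e = 146×10³ × 70 = 10220000 N·mm; bending f_b = M/S = 319 N/mm.
f_max = √(f_v² + f_b²) = √(235.5² + 319²) = 396.5 N/mm.
r_n/Ω = (1/2.0) × 0.6 × 490 × (0.707 × 4) = 415.7 N/mm → adequate.

f_max ≈ 397 N/mm; adequate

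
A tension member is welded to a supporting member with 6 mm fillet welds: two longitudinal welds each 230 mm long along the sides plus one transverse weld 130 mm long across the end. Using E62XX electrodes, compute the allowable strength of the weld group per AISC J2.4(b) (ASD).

R_n/Ω ≈ 466 kN

E62XX → F_EXX = 620 MPa.
t_e = 0.707 × 6 = 4.242 mm.
R_nwl = 0.6 × 620 × 4.242 × 460 × 10⁻³ = 725.9 kN (longitudinal, 2 welds).
R_nwt = 0.6 × 620 × 4.242 × 130 × 10⁻³ = 205.1 kN (transverse, base value).
(i) R_nwl + R_nwt = 931 kN; (ii) 0.85 R_nwl + 1.5 R_nwt = 924.7 kN.
R_n = max = 931 kN [governs: (i)]; R_n/Ω = 465.5 kN.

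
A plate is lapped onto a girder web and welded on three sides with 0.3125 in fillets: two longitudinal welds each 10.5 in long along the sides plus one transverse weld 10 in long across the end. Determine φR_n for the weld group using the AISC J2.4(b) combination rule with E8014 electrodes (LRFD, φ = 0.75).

E80XX → F_EXX = 80 ksi.
t_e = 0.707 × 0.3125 = 0.2209 in.
R_nwl = 0.6 × 80 × 0.2209 × 21 = 222.7 kip (longitudinal, 2 welds).
R_nwt = 0.6 × 80 × 0.2209 × 10 = 106 kip (transverse, base value).
(i) R_nwl + R_nwt = 328.8 kip; (ii) 0.85 R_nwl + 1.5 R_nwt = 348.4 kip.
R_n = max = 348.4 kip [governs: (ii)]; φR_n = 261.3 kip.

φR_n ≈ 261 kip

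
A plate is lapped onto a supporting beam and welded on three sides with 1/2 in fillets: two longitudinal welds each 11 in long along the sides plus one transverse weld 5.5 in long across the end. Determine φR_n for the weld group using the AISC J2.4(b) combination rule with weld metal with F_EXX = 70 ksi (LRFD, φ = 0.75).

φR_n ≈ 306 kip

t_e = 0.707 × 0.5 = 0.3535 in.
R_nwl = 0.6 × 70 × 0.3535 × 22 = 326.6 kip (longitudinal, 2 welds).
R_nwt = 0.6 × 70 × 0.3535 × 5.5 = 81.66 kip (transverse, base value).
(i) R_nwl + R_nwt = 408.3 kip; (ii) 0.85 R_nwl + 1.5 R_nwt = 400.1 kip.
R_n = max = 408.3 kip [governs: (i)]; φR_n = 306.2 kip.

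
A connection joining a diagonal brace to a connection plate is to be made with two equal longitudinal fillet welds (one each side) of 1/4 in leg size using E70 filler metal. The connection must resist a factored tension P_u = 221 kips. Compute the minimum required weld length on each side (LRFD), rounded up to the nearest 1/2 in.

L = 20 in on each side

E70XX → F_EXX = 70 ksi.
Throat t_e = 0.707 × 0.25 = 0.1767 in.
φr_n = 0.75 × 0.6 × 70 × 0.1767 = 5.568 kips/in.
L_req = P_u / φr_n = 221 / 5.568 = 39.69 in total.
Per side: 39.69 / 2 = 19.85 in.
Round up → use L = 20 in on each side.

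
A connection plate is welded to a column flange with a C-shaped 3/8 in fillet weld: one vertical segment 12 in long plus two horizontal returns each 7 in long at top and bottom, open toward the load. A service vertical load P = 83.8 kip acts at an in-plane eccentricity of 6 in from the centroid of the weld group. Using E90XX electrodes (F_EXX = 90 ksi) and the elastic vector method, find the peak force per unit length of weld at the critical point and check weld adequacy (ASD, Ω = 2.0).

Total weld length L_w = 26 in. Treat welds as unit-width lines.
Centroid: x̄ = 2×7×3.5 / 26 = 1.885 in from the vertical weld.
Polar moment about centroid: J = I_x + I_y = [12³/12 + 2×7×6²] + [12×1.885² + 2(7³/12 + 7×1.615²)] = 784.3 in³.
Direct shear f_v = P/L_w = 83.8 / 26 = 3.223 kip/in (vertical).
Torsion M = P·e = 83.8 × 6 = 502.8 kip·in.
Critical point at (x, y) = (5.115, 6) from centroid. f_tx = M·y/J = 3.846 kip/in; f_ty = M·x/J = 3.279 kip/in.
Resultant f_max = √[f_tx² + (f_v + f_ty)²] = √[3.846² + (3.223 + 3.279)²] = 7.555 kip/in.
Capacity per unit length: r_n/Ω = (1/2.0) × 0.6 × 90 × (0.707 × 0.375) = 7.158 kip/in.
7.555 > 7.158 → NOT adequate.

f_max ≈ 7.55 kip/in; NOT adequate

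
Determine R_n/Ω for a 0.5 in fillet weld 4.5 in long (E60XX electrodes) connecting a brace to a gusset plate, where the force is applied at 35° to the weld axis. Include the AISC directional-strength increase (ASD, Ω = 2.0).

E60XX → F_EXX = 60 ksi.
t_e = 0.707 × 0.5 = 0.3535 in; A_we = 0.3535 × 4.5 = 1.591 in².
Directional factor: 1.0 + 0.5 sin^1.5(35°) = 1.217.
F_nw = 0.6 × 60 × 1.217 = 43.82 ksi.
R_n/Ω = (43.82 × 1.591) / 2.0 = 34.85 kip.

R_n/Ω ≈ 34.9 kip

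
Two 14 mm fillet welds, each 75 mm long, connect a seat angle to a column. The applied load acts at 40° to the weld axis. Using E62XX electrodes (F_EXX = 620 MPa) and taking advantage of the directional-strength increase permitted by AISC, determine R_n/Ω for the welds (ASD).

t_e = 0.707 × 14 = 9.898 mm; A_we = 9.898 × 150 = 1485 mm².
Directional factor: 1.0 + 0.5 sin^1.5(40°) = 1.258.
F_nw = 0.6 × 620 × 1.258 = 467.9 MPa.
R_n/Ω = (467.9 × 1485) / 2.0 × 10⁻³ = 347.3 kN.

R_n/Ω ≈ 347 kN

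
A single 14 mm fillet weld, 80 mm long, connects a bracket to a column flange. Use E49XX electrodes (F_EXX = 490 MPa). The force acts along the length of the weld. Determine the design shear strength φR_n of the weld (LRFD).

φR_n ≈ 175 kN

Effective throat t_e = 0.707 × 14 = 9.898 mm.
Total length L = 80 mm; A_we = 9.898 × 80 = 791.8 mm².
F_nw = 0.6 F_EXX = 0.6 × 490 = 294 MPa.
φR_n = 0.75 × 294 × 791.8 × 10⁻³ = 174.6 kN.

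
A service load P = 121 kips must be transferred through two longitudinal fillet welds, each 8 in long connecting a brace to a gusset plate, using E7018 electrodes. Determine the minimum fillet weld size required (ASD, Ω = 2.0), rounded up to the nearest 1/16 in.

w = 9/16 in

E70XX → F_EXX = 70 ksi.
Total weld length L = 16 in.
Required throat t_e = P × Ω / (0.6 F_EXX × L) = 121 × 2.0 / (0.6 × 70 × 16) = 0.3601 in.
Required leg w = t_e / 0.707 = 0.5094 in → use 9/16 in.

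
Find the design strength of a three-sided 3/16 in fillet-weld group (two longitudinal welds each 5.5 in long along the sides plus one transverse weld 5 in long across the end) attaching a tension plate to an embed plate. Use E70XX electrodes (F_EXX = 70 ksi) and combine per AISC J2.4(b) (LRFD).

φR_n ≈ 70.4 kip

t_e = 0.707 × 0.1875 = 0.1326 in.
R_nwl = 0.6 × 70 × 0.1326 × 11 = 61.24 kip (longitudinal, 2 welds).
R_nwt = 0.6 × 70 × 0.1326 × 5 = 27.84 kip (transverse, base value).
(i) R_nwl + R_nwt = 89.08 kip; (ii) 0.85 R_nwl + 1.5 R_nwt = 93.81 kip.
R_n = max = 93.81 kip [governs: (ii)]; φR_n = 70.36 kip.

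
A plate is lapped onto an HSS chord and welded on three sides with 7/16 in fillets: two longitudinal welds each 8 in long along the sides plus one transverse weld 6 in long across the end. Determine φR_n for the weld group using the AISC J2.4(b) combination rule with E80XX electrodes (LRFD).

E80XX → F_EXX = 80 ksi.
t_e = 0.707 × 0.4375 = 0.3093 in.
R_nwl = 0.6 × 80 × 0.3093 × 16 = 237.6 kip (longitudinal, 2 welds).
R_nwt = 0.6 × 80 × 0.3093 × 6 = 89.08 kip (transverse, base value).
(i) R_nwl + R_nwt = 326.6 kip; (ii) 0.85 R_nwl + 1.5 R_nwt = 335.5 kip.
R_n = max = 335.5 kip [governs: (ii)]; φR_n = 251.7 kip.

φR_n ≈ 252 kip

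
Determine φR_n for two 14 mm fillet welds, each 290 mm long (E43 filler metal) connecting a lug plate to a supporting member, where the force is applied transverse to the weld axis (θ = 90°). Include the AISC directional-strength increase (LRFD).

φR_n ≈ 1670 kN

E43XX → F_EXX = 430 MPa.
t_e = 0.707 × 14 = 9.898 mm; A_we = 9.898 × 580 = 5741 mm².
Directional factor: 1.0 + 0.5 sin^1.5(90°) = 1.5.
F_nw = 0.6 × 430 × 1.5 = 387 MPa.
φR_n = 0.75 × 387 × 5741 × 10⁻³ = 1666 kN.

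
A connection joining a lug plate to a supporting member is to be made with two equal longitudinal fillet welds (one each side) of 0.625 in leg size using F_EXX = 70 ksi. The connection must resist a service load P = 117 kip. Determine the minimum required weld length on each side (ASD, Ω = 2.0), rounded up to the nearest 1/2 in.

L = 6.5 in on each side

Throat t_e = 0.707 × 0.625 = 0.4419 in.
r_n/Ω = (0.6 × 70 × 0.4419) / 2.0 = 9.279 kip/in.
L_req = P / (r_n/Ω) = 117 / 9.279 = 12.61 in total.
Per side: 12.61 / 2 = 6.304 in.
Round up → use L = 6.5 in on each side.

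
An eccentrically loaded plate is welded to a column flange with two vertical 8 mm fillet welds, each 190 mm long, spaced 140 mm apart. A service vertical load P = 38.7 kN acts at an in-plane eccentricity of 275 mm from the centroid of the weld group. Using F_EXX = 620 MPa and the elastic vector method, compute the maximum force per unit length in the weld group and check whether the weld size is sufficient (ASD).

Total weld length L_w = 380 mm. Treat welds as unit-width lines.
Polar moment about centroid: J = 2[d³/12 + d(b/2)²] = 2[190³/12 + 190×70²] = 3005000 mm³.
Direct shear f_v = P/L_w = 38.7×10³ / 380 = 101.8 N/mm (vertical).
Torsion M = P·e = 38.7×10³ × 275 = 10642000 N·mm.
Critical point at (x, y) = (70, 95) from centroid. f_tx = M·y/J = 336.4 N/mm; f_ty = M·x/J = 247.9 N/mm.
Resultant f_max = √[f_tx² + (f_v + f_ty)²] = √[336.4² + (101.8 + 247.9)²] = 485.3 N/mm.
Capacity per unit length: r_n/Ω = (1/2.0) × 0.6 × 620 × (0.707 × 8) = 1052 N/mm.
485.3 ≤ 1052 → adequate.

f_max ≈ 485 N/mm; adequate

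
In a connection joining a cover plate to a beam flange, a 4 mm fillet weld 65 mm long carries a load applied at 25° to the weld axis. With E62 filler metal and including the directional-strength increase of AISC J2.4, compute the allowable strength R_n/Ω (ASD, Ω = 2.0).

R_n/Ω ≈ 38.9 kN

E62XX → F_EXX = 620 MPa.
t_e = 0.707 × 4 = 2.828 mm; A_we = 2.828 × 65 = 183.8 mm².
Directional factor: 1.0 + 0.5 sin^1.5(25°) = 1.137.
F_nw = 0.6 × 620 × 1.137 = 423.1 MPa.
R_n/Ω = (423.1 × 183.8) / 2.0 × 10⁻³ = 38.89 kN.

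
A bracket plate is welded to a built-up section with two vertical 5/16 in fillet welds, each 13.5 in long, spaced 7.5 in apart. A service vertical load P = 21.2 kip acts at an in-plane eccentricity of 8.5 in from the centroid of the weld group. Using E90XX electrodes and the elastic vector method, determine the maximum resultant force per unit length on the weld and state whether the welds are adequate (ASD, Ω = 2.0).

f_max ≈ 2.25 kip/in; adequate

E90XX → F_EXX = 90 ksi.
Total weld length L_w = 27 in. Treat welds as unit-width lines.
Polar moment about centroid: J = 2[d³/12 + d(b/2)²] = 2[13.5³/12 + 13.5×3.75²] = 789.8 in³.
Direct shear f_v = P/L_w = 21.2 / 27 = 0.7852 kip/in (vertical).
Torsion M = P·e = 21.2 × 8.5 = 180.2 kip·in.
Critical point at (x, y) = (3.75, 6.75) from centroid. f_tx = M·y/J = 1.54 kip/in; f_ty = M·x/J = 0.8557 kip/in.
Resultant f_max = √[f_tx² + (f_v + f_ty)²] = √[1.54² + (0.7852 + 0.8557)²] = 2.25 kip/in.
Capacity per unit length: r_n/Ω = (1/2.0) × 0.6 × 90 × (0.707 × 0.3125) = 5.965 kip/in.
2.25 ≤ 5.965 → adequate.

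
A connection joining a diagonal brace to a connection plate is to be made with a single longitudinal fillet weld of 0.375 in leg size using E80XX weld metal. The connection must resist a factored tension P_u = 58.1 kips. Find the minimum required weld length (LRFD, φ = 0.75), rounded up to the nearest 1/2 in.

E80XX → F_EXX = 80 ksi.
Throat t_e = 0.707 × 0.375 = 0.2651 in.
φr_n = 0.75 × 0.6 × 80 × 0.2651 = 9.544 kips/in.
L_req = P_u / φr_n = 58.1 / 9.544 = 6.087 in total.
Round up → use L = 6.5 in.

L = 6.5 in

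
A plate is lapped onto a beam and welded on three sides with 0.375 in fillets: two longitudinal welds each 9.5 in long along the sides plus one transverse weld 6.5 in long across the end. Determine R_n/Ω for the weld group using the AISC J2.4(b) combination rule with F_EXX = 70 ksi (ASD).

R_n/Ω ≈ 144 kip

t_e = 0.707 × 0.375 = 0.2651 in.
R_nwl = 0.6 × 70 × 0.2651 × 19 = 211.6 kip (longitudinal, 2 welds).
R_nwt = 0.6 × 70 × 0.2651 × 6.5 = 72.38 kip (transverse, base value).
(i) R_nwl + R_nwt = 283.9 kip; (ii) 0.85 R_nwl + 1.5 R_nwt = 288.4 kip.
R_n = max = 288.4 kip [governs: (ii)]; R_n/Ω = 144.2 kip.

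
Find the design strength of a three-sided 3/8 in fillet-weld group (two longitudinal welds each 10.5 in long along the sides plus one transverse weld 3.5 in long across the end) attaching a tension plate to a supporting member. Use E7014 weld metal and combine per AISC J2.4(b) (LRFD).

E70XX → F_EXX = 70 ksi.
t_e = 0.707 × 0.375 = 0.2651 in.
R_nwl = 0.6 × 70 × 0.2651 × 21 = 233.8 kip (longitudinal, 2 welds).
R_nwt = 0.6 × 70 × 0.2651 × 3.5 = 38.97 kip (transverse, base value).
(i) R_nwl + R_nwt = 272.8 kip; (ii) 0.85 R_nwl + 1.5 R_nwt = 257.2 kip.
R_n = max = 272.8 kip [governs: (i)]; φR_n = 204.6 kip.

φR_n ≈ 205 kip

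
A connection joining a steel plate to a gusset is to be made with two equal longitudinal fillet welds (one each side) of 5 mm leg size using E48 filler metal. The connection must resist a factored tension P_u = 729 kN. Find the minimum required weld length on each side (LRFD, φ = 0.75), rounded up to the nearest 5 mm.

E48XX → F_EXX = 480 MPa.
Throat t_e = 0.707 × 5 = 3.535 mm.
φr_n = 0.75 × 0.6 × 480 × 3.535 × 10⁻³ = 0.7636 kN/mm.
L_req = P_u / φr_n = 729 / 0.7636 = 954.7 mm total.
Per side: 954.7 / 2 = 477.4 mm.
Round up → use L = 480 mm on each side.

L = 480 mm on each side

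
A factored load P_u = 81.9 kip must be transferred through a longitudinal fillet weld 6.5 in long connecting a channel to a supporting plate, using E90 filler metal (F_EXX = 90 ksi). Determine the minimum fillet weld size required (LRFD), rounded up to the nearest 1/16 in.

Total weld length L = 6.5 in.
Required throat t_e = P_u / (φ × 0.6 F_EXX × L) = 81.9 / (0.75 × 0.6 × 90 × 6.5) = 0.3111 in.
Required leg w = t_e / 0.707 = 0.44 in → use 1/2 in.

w = 1/2 in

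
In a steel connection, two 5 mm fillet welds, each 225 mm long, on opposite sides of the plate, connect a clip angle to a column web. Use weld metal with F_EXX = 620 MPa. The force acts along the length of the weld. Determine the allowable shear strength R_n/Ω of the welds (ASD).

Effective throat t_e = 0.707 × 5 = 3.535 mm.
Total length L = 450 mm; A_we = 3.535 × 450 = 1591 mm².
F_nw = 0.6 F_EXX = 0.6 × 620 = 372 MPa.
R_n = 372 × 1591 × 10⁻³ = 591.8 kN; R_n/Ω = 591.8/2.0 = 295.9 kN.

R_n/Ω ≈ 296 kN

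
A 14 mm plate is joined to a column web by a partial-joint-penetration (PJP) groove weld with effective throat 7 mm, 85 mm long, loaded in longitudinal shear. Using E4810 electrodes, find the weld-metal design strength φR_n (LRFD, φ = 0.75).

φR_n ≈ 129 kN

E48XX → F_EXX = 480 MPa.
Effective throat (given) t_e = 7 mm.
A_we = 7 × 85 = 595 mm².
F_nw = 0.6 F_EXX = 288 MPa.
φR_n = 0.75 × 288 × 595 × 10⁻³ = 128.5 kN.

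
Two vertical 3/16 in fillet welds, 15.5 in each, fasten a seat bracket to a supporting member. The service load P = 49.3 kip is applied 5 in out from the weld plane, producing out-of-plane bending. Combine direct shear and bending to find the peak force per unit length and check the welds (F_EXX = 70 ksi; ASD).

L_w = 2 × 15.5 = 31 in; section modulus (unit throat) S = 2 × L²/6 = 80.08 in².
Direct shear f_v = P/L_w = 49.3/31 = 1.59 kip/in.
Moment M = P × e = 49.3 × 5 = 246.5 kip·in; bending f_b = M/S = 3.078 kip/in.
f_max = √(f_v² + f_b²) = √(1.59² + 3.078²) = 3.465 kip/in.
r_n/Ω = (1/2.0) × 0.6 × 70 × (0.707 × 0.1875) = 2.784 kip/in → NOT adequate.

f_max ≈ 3.46 kip/in; NOT adequate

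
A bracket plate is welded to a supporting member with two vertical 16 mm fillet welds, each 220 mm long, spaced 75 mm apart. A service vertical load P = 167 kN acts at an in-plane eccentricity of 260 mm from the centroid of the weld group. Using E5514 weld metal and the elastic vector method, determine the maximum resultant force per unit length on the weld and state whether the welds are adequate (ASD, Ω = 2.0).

E55XX → F_EXX = 550 MPa.
Total weld length L_w = 440 mm. Treat welds as unit-width lines.
Polar moment about centroid: J = 2[d³/12 + d(b/2)²] = 2[220³/12 + 220×37.5²] = 2393000 mm³.
Direct shear f_v = P/L_w = 167×10³ / 440 = 379.5 N/mm (vertical).
Torsion M = P·e = 167×10³ × 260 = 43420000 N·mm.
Critical point at (x, y) = (37.5, 110) from centroid. f_tx = M·y/J = 1996 N/mm; f_ty = M·x/J = 680.3 N/mm.
Resultant f_max = √[f_tx² + (f_v + f_ty)²] = √[1996² + (379.5 + 680.3)²] = 2260 N/mm.
Capacity per unit length: r_n/Ω = (1/2.0) × 0.6 × 550 × (0.707 × 16) = 1866 N/mm.
2260 > 1866 → NOT adequate.

f_max ≈ 2260 N/mm; NOT adequate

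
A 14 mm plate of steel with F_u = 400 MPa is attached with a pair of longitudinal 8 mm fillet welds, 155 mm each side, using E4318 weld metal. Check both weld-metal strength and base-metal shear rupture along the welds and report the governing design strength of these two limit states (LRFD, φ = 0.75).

E43XX → F_EXX = 430 MPa.
t_e = 0.707 × 8 = 5.656 mm; L = 310 mm.
Weld metal: φR_n = 0.75 × 0.6 × 430 × 5.656 × 310 × 10⁻³ = 339.3 kN.
Base metal (shear rupture): φR_n = 0.75 × 0.6 × 400 × 14 × 310 × 10⁻³ = 781.2 kN.
Governing: weld metal.

φR_n ≈ 339 kN (weld metal governs)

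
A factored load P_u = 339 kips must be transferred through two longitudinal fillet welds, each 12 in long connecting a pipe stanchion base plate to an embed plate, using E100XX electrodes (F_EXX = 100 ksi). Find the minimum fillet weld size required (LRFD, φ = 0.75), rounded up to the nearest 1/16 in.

Total weld length L = 24 in.
Required throat t_e = P_u / (φ × 0.6 F_EXX × L) = 339 / (0.75 × 0.6 × 100 × 24) = 0.3139 in.
Required leg w = t_e / 0.707 = 0.444 in → use 1/2 in.

w = 1/2 in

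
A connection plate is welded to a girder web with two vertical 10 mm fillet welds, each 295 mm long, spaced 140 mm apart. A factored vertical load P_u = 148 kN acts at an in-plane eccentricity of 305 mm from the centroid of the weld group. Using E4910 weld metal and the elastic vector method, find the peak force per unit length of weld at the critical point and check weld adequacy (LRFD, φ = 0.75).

E49XX → F_EXX = 490 MPa.
Total weld length L_w = 590 mm. Treat welds as unit-width lines.
Polar moment about centroid: J = 2[d³/12 + d(b/2)²] = 2[295³/12 + 295×70²] = 7170000 mm³.
Direct shear f_v = P/L_w = 148×10³ / 590 = 250.8 N/mm (vertical).
Torsion M = P·e = 148×10³ × 305 = 45140000 N·mm.
Critical point at (x, y) = (70, 147.5) from centroid. f_tx = M·y/J = 928.6 N/mm; f_ty = M·x/J = 440.7 N/mm.
Resultant f_max = √[f_tx² + (f_v + f_ty)²] = √[928.6² + (250.8 + 440.7)²] = 1158 N/mm.
Capacity per unit length: φr_n = 0.75 × 0.6 × 490 × (0.707 × 10) = 1559 N/mm.
1158 ≤ 1559 → adequate.

f_max ≈ 1160 N/mm; adequate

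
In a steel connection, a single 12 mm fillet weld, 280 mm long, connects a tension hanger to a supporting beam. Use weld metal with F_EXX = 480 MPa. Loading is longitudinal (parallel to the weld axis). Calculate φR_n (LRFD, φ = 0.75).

φR_n ≈ 513 kN

Effective throat t_e = 0.707 × 12 = 8.484 mm.
Total length L = 280 mm; A_we = 8.484 × 280 = 2376 mm².
F_nw = 0.6 F_EXX = 0.6 × 480 = 288 MPa.
φR_n = 0.75 × 288 × 2376 × 10⁻³ = 513.1 kN.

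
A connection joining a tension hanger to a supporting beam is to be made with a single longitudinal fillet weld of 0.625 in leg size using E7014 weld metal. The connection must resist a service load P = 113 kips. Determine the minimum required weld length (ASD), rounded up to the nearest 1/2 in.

L = 12.5 in

E70XX → F_EXX = 70 ksi.
Throat t_e = 0.707 × 0.625 = 0.4419 in.
r_n/Ω = (0.6 × 70 × 0.4419) / 2.0 = 9.279 kip/in.
L_req = P / (r_n/Ω) = 113 / 9.279 = 12.18 in total.
Round up → use L = 12.5 in.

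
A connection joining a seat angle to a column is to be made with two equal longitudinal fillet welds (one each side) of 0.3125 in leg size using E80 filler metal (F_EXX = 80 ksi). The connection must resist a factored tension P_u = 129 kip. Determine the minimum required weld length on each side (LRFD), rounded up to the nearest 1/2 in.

L = 8.5 in on each side

Throat t_e = 0.707 × 0.3125 = 0.2209 in.
φr_n = 0.75 × 0.6 × 80 × 0.2209 = 7.954 kip/in.
L_req = P_u / φr_n = 129 / 7.954 = 16.22 in total.
Per side: 16.22 / 2 = 8.109 in.
Round up → use L = 8.5 in on each side.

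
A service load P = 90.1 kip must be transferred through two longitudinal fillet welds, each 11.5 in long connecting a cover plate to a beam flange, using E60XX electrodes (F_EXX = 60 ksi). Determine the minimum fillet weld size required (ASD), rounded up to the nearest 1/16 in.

w = 5/16 in

Total weld length L = 23 in.
Required throat t_e = P × Ω / (0.6 F_EXX × L) = 90.1 × 2.0 / (0.6 × 60 × 23) = 0.2176 in.
Required leg w = t_e / 0.707 = 0.3078 in → use 5/16 in.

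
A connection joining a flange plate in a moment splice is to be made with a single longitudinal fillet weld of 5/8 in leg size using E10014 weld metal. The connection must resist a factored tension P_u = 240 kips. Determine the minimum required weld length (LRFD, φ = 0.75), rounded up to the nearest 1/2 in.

E100XX → F_EXX = 100 ksi.
Throat t_e = 0.707 × 0.625 = 0.4419 in.
φr_n = 0.75 × 0.6 × 100 × 0.4419 = 19.88 kips/in.
L_req = P_u / φr_n = 240 / 19.88 = 12.07 in total.
Round up → use L = 12.5 in.

L = 12.5 in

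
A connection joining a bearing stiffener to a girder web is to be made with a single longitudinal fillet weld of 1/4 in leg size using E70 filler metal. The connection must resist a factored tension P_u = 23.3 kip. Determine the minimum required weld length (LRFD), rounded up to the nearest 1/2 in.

L = 4.5 in

E70XX → F_EXX = 70 ksi.
Throat t_e = 0.707 × 0.25 = 0.1767 in.
φr_n = 0.75 × 0.6 × 70 × 0.1767 = 5.568 kip/in.
L_req = P_u / φr_n = 23.3 / 5.568 = 4.185 in total.
Round up → use L = 4.5 in.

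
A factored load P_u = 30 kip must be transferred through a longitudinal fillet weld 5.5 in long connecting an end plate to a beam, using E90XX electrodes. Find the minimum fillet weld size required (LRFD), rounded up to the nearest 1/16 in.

E90XX → F_EXX = 90 ksi.
Total weld length L = 5.5 in.
Required throat t_e = P_u / (φ × 0.6 F_EXX × L) = 30 / (0.75 × 0.6 × 90 × 5.5) = 0.1347 in.
Required leg w = t_e / 0.707 = 0.1905 in → use 1/4 in.

w = 1/4 in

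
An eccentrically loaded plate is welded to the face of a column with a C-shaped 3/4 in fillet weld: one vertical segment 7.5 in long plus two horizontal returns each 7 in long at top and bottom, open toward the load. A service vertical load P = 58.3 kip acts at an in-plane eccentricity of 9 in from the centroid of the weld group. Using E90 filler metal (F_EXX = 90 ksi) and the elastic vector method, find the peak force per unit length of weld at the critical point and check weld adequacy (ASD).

Total weld length L_w = 21.5 in. Treat welds as unit-width lines.
Centroid: x̄ = 2×7×3.5 / 21.5 = 2.279 in from the vertical weld.
Polar moment about centroid: J = I_x + I_y = [7.5³/12 + 2×7×3.75²] + [7.5×2.279² + 2(7³/12 + 7×1.221²)] = 349 in³.
Direct shear f_v = P/L_w = 58.3 / 21.5 = 2.712 kip/in (vertical).
Torsion M = P·e = 58.3 × 9 = 524.7 kip·in.
Critical point at (x, y) = (4.721, 3.75) from centroid. f_tx = M·y/J = 5.638 kip/in; f_ty = M·x/J = 7.097 kip/in.
Resultant f_max = √[f_tx² + (f_v + f_ty)²] = √[5.638² + (2.712 + 7.097)²] = 11.31 kip/in.
Capacity per unit length: r_n/Ω = (1/2.0) × 0.6 × 90 × (0.707 × 0.75) = 14.32 kip/in.
11.31 ≤ 14.32 → adequate.

f_max ≈ 11.3 kip/in; adequate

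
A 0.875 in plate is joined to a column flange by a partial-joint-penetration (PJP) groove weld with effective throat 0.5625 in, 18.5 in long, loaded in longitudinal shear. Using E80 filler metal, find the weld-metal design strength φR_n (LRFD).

E80XX → F_EXX = 80 ksi.
Effective throat (given) t_e = 0.5625 in.
A_we = 0.5625 × 18.5 = 10.41 in².
F_nw = 0.6 F_EXX = 48 ksi.
φR_n = 0.75 × 48 × 10.41 = 374.6 kip.

φR_n ≈ 375 kip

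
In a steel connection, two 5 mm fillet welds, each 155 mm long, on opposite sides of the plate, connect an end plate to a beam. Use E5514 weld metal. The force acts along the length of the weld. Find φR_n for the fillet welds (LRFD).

E55XX → F_EXX = 550 MPa.
Effective throat t_e = 0.707 × 5 = 3.535 mm.
Total length L = 310 mm; A_we = 3.535 × 310 = 1096 mm².
F_nw = 0.6 F_EXX = 0.6 × 550 = 330 MPa.
φR_n = 0.75 × 330 × 1096 × 10⁻³ = 271.2 kN.

φR_n ≈ 271 kN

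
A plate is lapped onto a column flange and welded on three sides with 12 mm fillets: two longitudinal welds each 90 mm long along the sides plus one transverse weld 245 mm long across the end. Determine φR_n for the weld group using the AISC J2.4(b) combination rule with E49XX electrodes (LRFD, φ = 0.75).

E49XX → F_EXX = 490 MPa.
t_e = 0.707 × 12 = 8.484 mm.
R_nwl = 0.6 × 490 × 8.484 × 180 × 10⁻³ = 449 kN (longitudinal, 2 welds).
R_nwt = 0.6 × 490 × 8.484 × 245 × 10⁻³ = 611.1 kN (transverse, base value).
(i) R_nwl + R_nwt = 1060 kN; (ii) 0.85 R_nwl + 1.5 R_nwt = 1298 kN.
R_n = max = 1298 kN [governs: (ii)]; φR_n = 973.7 kN.

φR_n ≈ 974 kN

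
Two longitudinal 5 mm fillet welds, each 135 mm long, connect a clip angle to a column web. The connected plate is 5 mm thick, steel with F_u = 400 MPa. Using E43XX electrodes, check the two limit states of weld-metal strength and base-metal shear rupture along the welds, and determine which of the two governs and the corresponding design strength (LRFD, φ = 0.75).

φR_n ≈ 185 kN (weld metal governs)

E43XX → F_EXX = 430 MPa.
t_e = 0.707 × 5 = 3.535 mm; L = 270 mm.
Weld metal: φR_n = 0.75 × 0.6 × 430 × 3.535 × 270 × 10⁻³ = 184.7 kN.
Base metal (shear rupture): φR_n = 0.75 × 0.6 × 400 × 5 × 270 × 10⁻³ = 243 kN.
Governing: weld metal.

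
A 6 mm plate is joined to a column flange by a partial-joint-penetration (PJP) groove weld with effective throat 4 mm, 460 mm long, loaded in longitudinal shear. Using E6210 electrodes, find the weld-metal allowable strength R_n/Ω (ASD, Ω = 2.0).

R_n/Ω ≈ 342 kN

E62XX → F_EXX = 620 MPa.
Effective throat (given) t_e = 4 mm.
A_we = 4 × 460 = 1840 mm².
F_nw = 0.6 F_EXX = 372 MPa.
R_n/Ω = (372 × 1840) / 2.0 × 10⁻³ = 342.2 kN.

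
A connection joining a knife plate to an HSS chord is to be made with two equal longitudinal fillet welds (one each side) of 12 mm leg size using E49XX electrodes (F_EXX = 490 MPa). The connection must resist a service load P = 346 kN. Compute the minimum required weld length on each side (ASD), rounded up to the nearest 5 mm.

Throat t_e = 0.707 × 12 = 8.484 mm.
r_n/Ω = (0.6 × 490 × 8.484) / 2.0 = 1247 N/mm = 1.247 kN/mm.
L_req = P / (r_n/Ω) = 346 / 1.247 = 277.4 mm total.
Per side: 277.4 / 2 = 138.7 mm.
Round up → use L = 140 mm on each side.

L = 140 mm on each side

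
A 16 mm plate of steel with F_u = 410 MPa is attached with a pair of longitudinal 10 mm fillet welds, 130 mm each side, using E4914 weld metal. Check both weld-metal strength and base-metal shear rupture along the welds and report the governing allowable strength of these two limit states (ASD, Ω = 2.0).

R_n/Ω ≈ 270 kN (weld metal governs)

E49XX → F_EXX = 490 MPa.
t_e = 0.707 × 10 = 7.07 mm; L = 260 mm.
Weld metal: R_n/Ω = (1/2.0) × 0.6 × 490 × 7.07 × 260 × 10⁻³ = 270.2 kN.
Base metal (shear rupture): R_n/Ω = (1/2.0) × 0.6 × 410 × 16 × 260 × 10⁻³ = 511.7 kN.
Governing: weld metal.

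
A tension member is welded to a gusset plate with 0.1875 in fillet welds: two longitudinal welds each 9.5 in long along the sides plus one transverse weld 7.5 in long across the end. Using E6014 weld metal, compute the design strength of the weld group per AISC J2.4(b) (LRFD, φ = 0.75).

φR_n ≈ 98.1 kips

E60XX → F_EXX = 60 ksi.
t_e = 0.707 × 0.1875 = 0.1326 in.
R_nwl = 0.6 × 60 × 0.1326 × 19 = 90.67 kips (longitudinal, 2 welds).
R_nwt = 0.6 × 60 × 0.1326 × 7.5 = 35.79 kips (transverse, base value).
(i) R_nwl + R_nwt = 126.5 kips; (ii) 0.85 R_nwl + 1.5 R_nwt = 130.8 kips.
R_n = max = 130.8 kips [governs: (ii)]; φR_n = 98.07 kips.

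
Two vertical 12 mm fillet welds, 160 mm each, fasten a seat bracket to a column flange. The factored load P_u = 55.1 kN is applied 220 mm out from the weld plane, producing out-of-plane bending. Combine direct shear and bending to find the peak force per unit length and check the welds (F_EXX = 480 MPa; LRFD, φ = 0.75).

L_w = 2 × 160 = 320 mm; section modulus (unit throat) S = 2 × L²/6 = 8533 mm².
Direct shear f_v = P/L_w = 55.1×10³/320 = 172.2 N/mm.
Moment M = P × e = 55.1×10³ × 220 = 12122000 N·mm; bending f_b = M/S = 1421 N/mm.
f_max = √(f_v² + f_b²) = √(172.2² + 1421²) = 1431 N/mm.
φr_n = 0.75 × 0.6 × 480 × (0.707 × 12) = 1833 N/mm → adequate.

f_max ≈ 1430 N/mm; adequate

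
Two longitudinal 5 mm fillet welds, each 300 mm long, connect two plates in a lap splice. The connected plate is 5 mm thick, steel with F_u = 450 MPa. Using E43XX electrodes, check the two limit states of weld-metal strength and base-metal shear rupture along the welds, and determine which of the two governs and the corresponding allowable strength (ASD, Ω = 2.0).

R_n/Ω ≈ 274 kN (weld metal governs)

E43XX → F_EXX = 430 MPa.
t_e = 0.707 × 5 = 3.535 mm; L = 600 mm.
Weld metal: R_n/Ω = (1/2.0) × 0.6 × 430 × 3.535 × 600 × 10⁻³ = 273.6 kN.
Base metal (shear rupture): R_n/Ω = (1/2.0) × 0.6 × 450 × 5 × 600 × 10⁻³ = 405 kN.
Governing: weld metal.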